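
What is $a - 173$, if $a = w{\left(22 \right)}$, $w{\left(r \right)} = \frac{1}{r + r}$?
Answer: $- \frac{7611}{44} \approx -172.98$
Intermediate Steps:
$w{\left(r \right)} = \frac{1}{2 r}$
$a = \frac{1}{44}$ ($a = \frac{1}{2 \cdot 22} = \frac{1}{2} \cdot \frac{1}{22} = \frac{1}{44} \approx 0.022727$)
$a - 173 = \frac{1}{44} - 173 = - \frac{7611}{44}$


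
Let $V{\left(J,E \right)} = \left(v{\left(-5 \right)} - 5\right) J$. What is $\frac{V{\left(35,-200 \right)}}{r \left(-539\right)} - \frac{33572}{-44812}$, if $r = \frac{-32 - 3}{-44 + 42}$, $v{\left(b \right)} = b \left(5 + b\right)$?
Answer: $\frac{4635857}{6038417} \approx 0.76773$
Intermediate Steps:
$V{\left(J,E \right)} = - 5 J$ ($V{\left(J,E \right)} = \left(- 5 \left(5 - 5\right) - 5\right) J = \left(\left(-5\right) 0 - 5\right) J = \left(0 - 5\right) J = - 5 J$)
$r = \frac{35}{2}$ ($r = - \frac{35}{-2} = \left(-35\right) \left(- \frac{1}{2}\right) = \frac{35}{2} \approx 17.5$)
$\frac{V{\left(35,-200 \right)}}{r \left(-539\right)} - \frac{33572}{-44812} = \frac{\left(-5\right) 35}{\frac{35}{2} \left(-539\right)} - \frac{33572}{-44812} = - \frac{175}{- \frac{18865}{2}} - - \frac{8393}{11203} = \left(-175\right) \left(- \frac{2}{18865}\right) + \frac{8393}{11203} = \frac{10}{539} + \frac{8393}{11203} = \frac{4635857}{6038417}$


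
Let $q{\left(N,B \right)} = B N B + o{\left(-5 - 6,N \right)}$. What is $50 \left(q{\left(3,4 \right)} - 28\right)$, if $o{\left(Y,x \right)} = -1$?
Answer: $950$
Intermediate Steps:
$q{\left(N,B \right)} = -1 + N B^{2}$ ($q{\left(N,B \right)} = B N B - 1 = N B^{2} - 1 = -1 + N B^{2}$)
$50 \left(q{\left(3,4 \right)} - 28\right) = 50 \left(\left(-1 + 3 \cdot 4^{2}\right) - 28\right) = 50 \left(\left(-1 + 3 \cdot 16\right) - 28\right) = 50 \left(\left(-1 + 48\right) - 28\right) = 50 \left(47 - 28\right) = 50 \cdot 19 = 950$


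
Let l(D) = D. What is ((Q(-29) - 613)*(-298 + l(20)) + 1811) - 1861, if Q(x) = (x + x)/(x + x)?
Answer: 170086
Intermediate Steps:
Q(x) = 1 (Q(x) = (2*x)/((2*x)) = (2*x)*(1/(2*x)) = 1)
((Q(-29) - 613)*(-298 + l(20)) + 1811) - 1861 = ((1 - 613)*(-298 + 20) + 1811) - 1861 = (-612*(-278) + 1811) - 1861 = (170136 + 1811) - 1861 = 171947 - 1861 = 170086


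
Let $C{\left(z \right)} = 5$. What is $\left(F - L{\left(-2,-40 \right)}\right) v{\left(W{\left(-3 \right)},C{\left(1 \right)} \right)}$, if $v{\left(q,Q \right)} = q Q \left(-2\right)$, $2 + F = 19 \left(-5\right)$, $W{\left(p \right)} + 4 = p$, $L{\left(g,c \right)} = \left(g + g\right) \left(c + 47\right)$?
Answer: $-4830$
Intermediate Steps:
$L{\left(g,c \right)} = 2 g \left(47 + c\right)$
$W{\left(p \right)} = -4 + p$
$F = -97$ ($F = -2 + 19 \left(-5\right) = -2 - 95 = -97$)
$v{\left(q,Q \right)} = - 2 Q q$ ($v{\left(q,Q \right)} = Q q \left(-2\right) = - 2 Q q$)
$\left(F - L{\left(-2,-40 \right)}\right) v{\left(W{\left(-3 \right)},C{\left(1 \right)} \right)} = \left(-97 - 2 \left(-2\right) \left(47 - 40\right)\right) \left(\left(-2\right) 5 \left(-4 - 3\right)\right) = \left(-97 - 2 \left(-2\right) 7\right) \left(\left(-2\right) 5 \left(-7\right)\right) = \left(-97 - -28\right) 70 = \left(-97 + 28\right) 70 = \left(-69\right) 70 = -4830$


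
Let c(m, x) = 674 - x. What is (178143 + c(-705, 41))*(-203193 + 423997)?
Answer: 39474455904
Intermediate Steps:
(178143 + c(-705, 41))*(-203193 + 423997) = (178143 + (674 - 1*41))*(-203193 + 423997) = (178143 + (674 - 41))*220804 = (178143 + 633)*220804 = 178776*220804 = 39474455904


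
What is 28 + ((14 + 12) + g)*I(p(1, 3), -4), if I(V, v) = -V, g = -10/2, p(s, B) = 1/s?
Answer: 7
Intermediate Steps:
g = -5 (g = -10*½ = -5)
28 + ((14 + 12) + g)*I(p(1, 3), -4) = 28 + ((14 + 12) - 5)*(-1/1) = 28 + (26 - 5)*(-1*1) = 28 + 21*(-1) = 28 - 21 = 7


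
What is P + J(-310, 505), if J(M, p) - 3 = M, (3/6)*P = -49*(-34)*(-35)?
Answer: -116927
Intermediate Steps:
P = -116620 (P = 2*(-49*(-34)*(-35)) = 2*(1666*(-35)) = 2*(-58310) = -116620)
J(M, p) = 3 + M
P + J(-310, 505) = -116620 + (3 - 310) = -116620 - 307 = -116927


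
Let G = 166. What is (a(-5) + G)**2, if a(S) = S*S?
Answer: 36481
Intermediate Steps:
a(S) = S**2
(a(-5) + G)**2 = ((-5)**2 + 166)**2 = (25 + 166)**2 = 191**2 = 36481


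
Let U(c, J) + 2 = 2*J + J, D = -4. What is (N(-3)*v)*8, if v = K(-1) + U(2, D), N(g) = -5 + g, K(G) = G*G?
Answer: 832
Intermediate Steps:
K(G) = G²
U(c, J) = -2 + 3*J (U(c, J) = -2 + (2*J + J) = -2 + 3*J)
v = -13 (v = (-1)² + (-2 + 3*(-4)) = 1 + (-2 - 12) = 1 - 14 = -13)
(N(-3)*v)*8 = ((-5 - 3)*(-13))*8 = -8*(-13)*8 = 104*8 = 832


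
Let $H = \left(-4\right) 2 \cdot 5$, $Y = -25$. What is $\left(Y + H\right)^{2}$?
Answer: $4225$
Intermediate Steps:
$H = -40$ ($H = \left(-8\right) 5 = -40$)
$\left(Y + H\right)^{2} = \left(-25 - 40\right)^{2} = \left(-65\right)^{2} = 4225$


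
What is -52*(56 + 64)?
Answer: -6240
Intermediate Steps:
-52*(56 + 64) = -52*120 = -6240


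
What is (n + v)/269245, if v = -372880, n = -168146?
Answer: -541026/269245 ≈ -2.0094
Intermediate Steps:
(n + v)/269245 = (-168146 - 372880)/269245 = -541026*1/269245 = -541026/269245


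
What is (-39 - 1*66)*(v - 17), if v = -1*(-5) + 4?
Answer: 840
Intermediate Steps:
v = 9 (v = 5 + 4 = 9)
(-39 - 1*66)*(v - 17) = (-39 - 1*66)*(9 - 17) = (-39 - 66)*(-8) = -105*(-8) = 840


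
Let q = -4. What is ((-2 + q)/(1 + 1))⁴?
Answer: 81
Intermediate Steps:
((-2 + q)/(1 + 1))⁴ = ((-2 - 4)/(1 + 1))⁴ = (-6/2)⁴ = (-6*½)⁴ = (-3)⁴ = 81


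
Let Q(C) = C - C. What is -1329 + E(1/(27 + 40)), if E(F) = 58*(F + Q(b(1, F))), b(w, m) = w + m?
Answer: -88985/67 ≈ -1328.1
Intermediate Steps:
b(w, m) = m + w
Q(C) = 0
E(F) = 58*F (E(F) = 58*(F + 0) = 58*F)
-1329 + E(1/(27 + 40)) = -1329 + 58/(27 + 40) = -1329 + 58/67 = -88985/67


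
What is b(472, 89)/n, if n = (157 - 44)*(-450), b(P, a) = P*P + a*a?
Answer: -46141/10170 ≈ -4.5370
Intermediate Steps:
b(P, a) = P**2 + a**2
n = -50850 (n = 113*(-450) = -50850)
b(472, 89)/n = (472**2 + 89**2)/(-50850) = (222784 + 7921)*(-1/50850) = 230705*(-1/50850) = -46141/10170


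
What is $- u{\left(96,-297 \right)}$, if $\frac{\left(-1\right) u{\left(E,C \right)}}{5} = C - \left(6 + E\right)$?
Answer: $-1995$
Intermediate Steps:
$u{\left(E,C \right)} = 30 - 5 C + 5 E$ ($u{\left(E,C \right)} = - 5 \left(C - \left(6 + E\right)\right) = - 5 \left(-6 + C - E\right) = 30 - 5 C + 5 E$)
$- u{\left(96,-297 \right)} = - (30 - -1485 + 5 \cdot 96) = - (30 + 1485 + 480) = \left(-1\right) 1995 = -1995$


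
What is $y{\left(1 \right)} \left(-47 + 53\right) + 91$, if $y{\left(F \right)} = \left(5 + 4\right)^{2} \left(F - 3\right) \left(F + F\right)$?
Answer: $-1853$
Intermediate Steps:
$y{\left(F \right)} = 162 F \left(-3 + F\right)$ ($y{\left(F \right)} = 9^{2} \left(-3 + F\right) 2 F = 81 \cdot 2 F \left(-3 + F\right) = 162 F \left(-3 + F\right)$)
$y{\left(1 \right)} \left(-47 + 53\right) + 91 = 162 \cdot 1 \left(-3 + 1\right) \left(-47 + 53\right) + 91 = 162 \cdot 1 \left(-2\right) 6 + 91 = \left(-324\right) 6 + 91 = -1944 + 91 = -1853$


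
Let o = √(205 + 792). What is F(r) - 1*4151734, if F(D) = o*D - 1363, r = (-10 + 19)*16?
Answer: -4153097 + 144*√997 ≈ -4.1486e+6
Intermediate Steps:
o = √997 ≈ 31.575
r = 144 (r = 9*16 = 144)
F(D) = -1363 + D*√997 (F(D) = √997*D - 1363 = D*√997 - 1363 = -1363 + D*√997)
F(r) - 1*4151734 = (-1363 + 144*√997) - 1*4151734 = (-1363 + 144*√997) - 4151734 = -4153097 + 144*√997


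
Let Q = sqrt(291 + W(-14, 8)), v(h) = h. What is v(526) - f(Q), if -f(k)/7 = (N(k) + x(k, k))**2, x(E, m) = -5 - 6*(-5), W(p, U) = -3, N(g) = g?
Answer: 6917 + 4200*sqrt(2) ≈ 12857.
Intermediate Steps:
x(E, m) = 25 (x(E, m) = -5 - 1*(-30) = -5 + 30 = 25)
Q = 12*sqrt(2) (Q = sqrt(291 - 3) = sqrt(288) = 12*sqrt(2) ≈ 16.971)
f(k) = -7*(25 + k)**2 (f(k) = -7*(k + 25)**2 = -7*(25 + k)**2)
v(526) - f(Q) = 526 - (-7)*(25 + 12*sqrt(2))**2 = 526 + 7*(25 + 12*sqrt(2))**2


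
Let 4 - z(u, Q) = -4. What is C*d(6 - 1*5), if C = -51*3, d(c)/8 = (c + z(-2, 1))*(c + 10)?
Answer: -121176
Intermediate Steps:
z(u, Q) = 8 (z(u, Q) = 4 - 1*(-4) = 4 + 4 = 8)
d(c) = 8*(8 + c)*(10 + c) (d(c) = 8*((c + 8)*(c + 10)) = 8*((8 + c)*(10 + c)) = 8*(8 + c)*(10 + c))
C = -153
C*d(6 - 1*5) = -153*(640 + 8*(6 - 1*5)² + 144*(6 - 1*5)) = -153*(640 + 8*(6 - 5)² + 144*(6 - 5)) = -153*(640 + 8*1² + 144*1) = -153*(640 + 8*1 + 144) = -153*(640 + 8 + 144) = -153*792 = -121176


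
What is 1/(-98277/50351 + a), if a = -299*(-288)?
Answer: 50351/4335727035 ≈ 1.1613e-5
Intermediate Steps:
a = 86112
1/(-98277/50351 + a) = 1/(-98277/50351 + 86112) = 1/(4335727035/50351) = 50351/4335727035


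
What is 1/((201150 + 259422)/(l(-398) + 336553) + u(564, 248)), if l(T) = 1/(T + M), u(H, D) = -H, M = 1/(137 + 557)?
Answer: -30986546663/17434007300368 ≈ -0.0017774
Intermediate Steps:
M = 1/694 ≈ 0.0014409
l(T) = 1/(1/694 + T) (l(T) = 1/(T + 1/694) = 1/(1/694 + T))
1/((201150 + 259422)/(l(-398) + 336553) + u(564, 248)) = 1/((201150 + 259422)/(694/(1 + 694*(-398)) + 336553) - 1*564) = 1/(460572/(694/(1 - 276212) + 336553) - 564) = 1/(460572/(694/(-276211) + 336553) - 564) = 1/(460572/(694*(-1/276211) + 336553) - 564) = 1/(460572/(-694/276211 + 336553) - 564) = 1/(460572/(92959639989/276211) - 564) = 1/(460572*(276211/92959639989) - 564) = 1/(42405017564/30986546663 - 564) = 1/(-17434007300368/30986546663) = -30986546663/17434007300368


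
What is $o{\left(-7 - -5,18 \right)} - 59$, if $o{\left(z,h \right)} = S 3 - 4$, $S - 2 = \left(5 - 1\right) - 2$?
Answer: $-51$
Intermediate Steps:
$S = 4$ ($S = 2 + \left(\left(5 - 1\right) - 2\right) = 2 + \left(4 - 2\right) = 2 + 2 = 4$)
$o{\left(z,h \right)} = 8$ ($o{\left(z,h \right)} = 4 \cdot 3 - 4 = 12 - 4 = 8$)
$o{\left(-7 - -5,18 \right)} - 59 = 8 - 59 = -51$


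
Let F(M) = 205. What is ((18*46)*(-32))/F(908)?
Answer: -26496/205 ≈ -129.25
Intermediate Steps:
((18*46)*(-32))/F(908) = ((18*46)*(-32))/205 = (828*(-32))*(1/205) = -26496*1/205 = -26496/205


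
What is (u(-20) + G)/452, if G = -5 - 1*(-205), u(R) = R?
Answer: 45/113 ≈ 0.39823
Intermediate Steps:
G = 200 (G = -5 + 205 = 200)
(u(-20) + G)/452 = (-20 + 200)/452 = 180*(1/452) = 45/113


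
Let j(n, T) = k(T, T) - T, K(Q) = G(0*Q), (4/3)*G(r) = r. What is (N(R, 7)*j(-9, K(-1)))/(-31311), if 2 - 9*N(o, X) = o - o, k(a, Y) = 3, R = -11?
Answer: -2/93933 ≈ -2.1292e-5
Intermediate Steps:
G(r) = 3*r/4
K(Q) = 0 (K(Q) = 3*(0*Q)/4 = (¾)*0 = 0)
N(o, X) = 2/9 (N(o, X) = 2/9 - (o - o)/9 = 2/9 - ⅑*0 = 2/9 + 0 = 2/9)
j(n, T) = 3 - T
(N(R, 7)*j(-9, K(-1)))/(-31311) = (2*(3 - 1*0)/9)/(-31311) = (2*(3 + 0)/9)*(-1/31311) = ((2/9)*3)*(-1/31311) = (⅔)*(-1/31311) = -2/93933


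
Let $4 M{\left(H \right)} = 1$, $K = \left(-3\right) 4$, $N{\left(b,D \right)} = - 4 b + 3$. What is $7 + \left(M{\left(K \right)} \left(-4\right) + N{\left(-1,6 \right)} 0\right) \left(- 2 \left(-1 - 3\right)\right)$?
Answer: $-1$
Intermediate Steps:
$N{\left(b,D \right)} = 3 - 4 b$
$K = -12$
$M{\left(H \right)} = \frac{1}{4}$ ($M{\left(H \right)} = \frac{1}{4} \cdot 1 = \frac{1}{4}$)
$7 + \left(M{\left(K \right)} \left(-4\right) + N{\left(-1,6 \right)} 0\right) \left(- 2 \left(-1 - 3\right)\right) = 7 + \left(\frac{1}{4} \left(-4\right) + \left(3 - -4\right) 0\right) \left(- 2 \left(-1 - 3\right)\right) = 7 + \left(-1 + \left(3 + 4\right) 0\right) \left(\left(-2\right) \left(-4\right)\right) = 7 + \left(-1 + 7 \cdot 0\right) 8 = 7 + \left(-1 + 0\right) 8 = 7 - 8 = -1$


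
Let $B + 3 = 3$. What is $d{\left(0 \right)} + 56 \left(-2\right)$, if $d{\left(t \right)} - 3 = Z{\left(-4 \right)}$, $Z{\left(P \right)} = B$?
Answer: $-109$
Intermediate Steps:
$B = 0$ ($B = -3 + 3 = 0$)
$Z{\left(P \right)} = 0$
$d{\left(t \right)} = 3$ ($d{\left(t \right)} = 3 + 0 = 3$)
$d{\left(0 \right)} + 56 \left(-2\right) = 3 + 56 \left(-2\right) = 3 - 112 = -109$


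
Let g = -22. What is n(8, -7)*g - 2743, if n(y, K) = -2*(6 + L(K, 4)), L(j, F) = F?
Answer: -2303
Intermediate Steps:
n(y, K) = -20 (n(y, K) = -2*(6 + 4) = -2*10 = -20)
n(8, -7)*g - 2743 = -20*(-22) - 2743 = 440 - 2743 = -2303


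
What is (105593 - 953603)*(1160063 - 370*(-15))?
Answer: -988451480130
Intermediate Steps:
(105593 - 953603)*(1160063 - 370*(-15)) = -848010*(1160063 + 5550) = -848010*1165613 = -988451480130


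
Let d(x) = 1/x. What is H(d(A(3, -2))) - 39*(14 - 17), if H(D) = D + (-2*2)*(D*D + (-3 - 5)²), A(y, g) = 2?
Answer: -279/2 ≈ -139.50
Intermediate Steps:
H(D) = -256 + D - 4*D² (H(D) = D - 4*(D² + (-8)²) = D - 4*(D² + 64) = D - 4*(64 + D²) = D + (-256 - 4*D²) = -256 + D - 4*D²)
H(d(A(3, -2))) - 39*(14 - 17) = (-256 + 1/2 - 4*(1/2)²) - 39*(14 - 17) = (-256 + ½ - 4*(½)²) - 39*(-3) = (-256 + ½ - 4*¼) + 117 = (-256 + ½ - 1) + 117 = -513/2 + 117 = -279/2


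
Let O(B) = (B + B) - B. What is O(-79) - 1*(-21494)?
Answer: 21415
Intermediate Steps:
O(B) = B (O(B) = 2*B - B = B)
O(-79) - 1*(-21494) = -79 - 1*(-21494) = -79 + 21494 = 21415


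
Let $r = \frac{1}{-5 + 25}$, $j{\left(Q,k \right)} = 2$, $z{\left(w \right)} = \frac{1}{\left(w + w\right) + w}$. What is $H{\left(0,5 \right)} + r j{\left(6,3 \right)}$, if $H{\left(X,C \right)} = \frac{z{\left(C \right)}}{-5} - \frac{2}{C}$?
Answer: $- \frac{47}{150} \approx -0.31333$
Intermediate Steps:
$z{\left(w \right)} = \frac{1}{3 w}$ ($z{\left(w \right)} = \frac{1}{2 w + w} = \frac{1}{3 w}$)
$H{\left(X,C \right)} = - \frac{31}{15 C}$ ($H{\left(X,C \right)} = \frac{\frac{1}{3} \frac{1}{C}}{-5} - \frac{2}{C} = \frac{1}{3 C} \left(- \frac{1}{5}\right) - \frac{2}{C} = - \frac{1}{15 C} - \frac{2}{C} = - \frac{31}{15 C}$)
$r = \frac{1}{20} \approx 0.05$
$H{\left(0,5 \right)} + r j{\left(6,3 \right)} = - \frac{31}{15 \cdot 5} + \frac{1}{20} \cdot 2 = \left(- \frac{31}{15}\right) \frac{1}{5} + \frac{1}{10} = - \frac{31}{75} + \frac{1}{10} = - \frac{47}{150}$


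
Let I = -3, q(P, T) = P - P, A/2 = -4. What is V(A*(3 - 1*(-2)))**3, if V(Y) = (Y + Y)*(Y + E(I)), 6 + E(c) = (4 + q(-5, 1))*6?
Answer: 5451776000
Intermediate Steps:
A = -8 (A = 2*(-4) = -8)
q(P, T) = 0
E(c) = 18 (E(c) = -6 + (4 + 0)*6 = -6 + 4*6 = -6 + 24 = 18)
V(Y) = 2*Y*(18 + Y) (V(Y) = (Y + Y)*(Y + 18) = (2*Y)*(18 + Y) = 2*Y*(18 + Y))
V(A*(3 - 1*(-2)))**3 = (2*(-8*(3 - 1*(-2)))*(18 - 8*(3 - 1*(-2))))**3 = (2*(-8*(3 + 2))*(18 - 8*(3 + 2)))**3 = (2*(-8*5)*(18 - 8*5))**3 = (2*(-40)*(18 - 40))**3 = (2*(-40)*(-22))**3 = 1760**3 = 5451776000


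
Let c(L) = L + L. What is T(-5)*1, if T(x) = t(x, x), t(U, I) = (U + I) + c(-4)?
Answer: -18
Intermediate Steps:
c(L) = 2*L
t(U, I) = -8 + I + U (t(U, I) = (U + I) + 2*(-4) = (I + U) - 8 = -8 + I + U)
T(x) = -8 + 2*x (T(x) = -8 + x + x = -8 + 2*x)
T(-5)*1 = (-8 + 2*(-5))*1 = (-8 - 10)*1 = -18*1 = -18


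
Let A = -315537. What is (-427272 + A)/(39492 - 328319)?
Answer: 742809/288827 ≈ 2.5718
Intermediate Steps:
(-427272 + A)/(39492 - 328319) = (-427272 - 315537)/(39492 - 328319) = -742809/(-288827) = -742809*(-1/288827) = 742809/288827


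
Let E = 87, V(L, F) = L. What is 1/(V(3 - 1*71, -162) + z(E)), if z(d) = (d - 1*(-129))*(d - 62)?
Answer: 1/5332 ≈ 0.00018755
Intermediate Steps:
z(d) = (-62 + d)*(129 + d) (z(d) = (d + 129)*(-62 + d) = (129 + d)*(-62 + d) = (-62 + d)*(129 + d))
1/(V(3 - 1*71, -162) + z(E)) = 1/((3 - 1*71) + (-7998 + 87² + 67*87)) = 1/((3 - 71) + (-7998 + 7569 + 5829)) = 1/(-68 + 5400) = 1/5332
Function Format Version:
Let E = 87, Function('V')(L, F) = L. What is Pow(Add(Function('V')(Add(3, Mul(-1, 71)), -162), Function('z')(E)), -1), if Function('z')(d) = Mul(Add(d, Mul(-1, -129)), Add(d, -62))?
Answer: Rational(1, 5332) ≈ 0.00018755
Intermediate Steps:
Function('z')(d) = Mul(Add(-62, d), Add(129, d)) (Function('z')(d) = Mul(Add(d, 129), Add(-62, d)) = Mul(Add(129, d), Add(-62, d)) = Mul(Add(-62, d), Add(129, d)))
Pow(Add(Function('V')(Add(3, Mul(-1, 71)), -162), Function('z')(E)), -1) = Pow(Add(Add(3, Mul(-1, 71)), Add(-7998, Pow(87, 2), Mul(67, 87))), -1) = Pow(Add(Add(3, -71), Add(-7998, 7569, 5829)), -1) = Pow(Add(-68, 5400), -1) = Pow(5332, -1) = Rational(1, 5332)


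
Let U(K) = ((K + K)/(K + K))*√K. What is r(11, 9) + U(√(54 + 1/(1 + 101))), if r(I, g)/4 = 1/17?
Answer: 4/17 + 102^(¾)*5509^(¼)/102 ≈ 2.9462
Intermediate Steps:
r(I, g) = 4/17
U(K) = √K (U(K) = ((2*K)/((2*K)))*√K = ((2*K)*(1/(2*K)))*√K = 1*√K = √K)
r(11, 9) + U(√(54 + 1/(1 + 101))) = 4/17 + √(√(54 + 1/(1 + 101))) = 4/17 + √(√(54 + 1/102)) = 4/17 + √(√(5509/102)) = 4/17 + √(√561918/102) = 4/17 + 102^(¾)*5509^(¼)/102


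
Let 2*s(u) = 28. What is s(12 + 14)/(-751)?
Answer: -14/751 ≈ -0.018642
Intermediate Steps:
s(u) = 14 (s(u) = (½)*28 = 14)
s(12 + 14)/(-751) = 14/(-751) = 14*(-1/751) = -14/751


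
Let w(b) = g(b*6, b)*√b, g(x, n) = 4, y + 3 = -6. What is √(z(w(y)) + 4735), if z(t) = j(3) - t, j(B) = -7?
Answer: 2*√(1182 - 3*I) ≈ 68.76 - 0.087259*I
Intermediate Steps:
y = -9 (y = -3 - 6 = -9)
w(b) = 4*√b
z(t) = -7 - t
√(z(w(y)) + 4735) = √((-7 - 4*√(-9)) + 4735) = √((-7 - 4*3*I) + 4735) = √((-7 - 12*I) + 4735) = √(4728 - 12*I)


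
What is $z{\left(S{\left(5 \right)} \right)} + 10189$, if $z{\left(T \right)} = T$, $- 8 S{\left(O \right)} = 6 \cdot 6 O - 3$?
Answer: $\frac{81335}{8} \approx 10167.0$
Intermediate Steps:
$S{\left(O \right)} = \frac{3}{8} - \frac{9 O}{2}$ ($S{\left(O \right)} = - \frac{6 \cdot 6 O - 3}{8} = - \frac{36 O - 3}{8} = - \frac{-3 + 36 O}{8} = \frac{3}{8} - \frac{9 O}{2}$)
$z{\left(S{\left(5 \right)} \right)} + 10189 = \left(\frac{3}{8} - \frac{45}{2}\right) + 10189 = - \frac{177}{8} + 10189 = \frac{81335}{8}$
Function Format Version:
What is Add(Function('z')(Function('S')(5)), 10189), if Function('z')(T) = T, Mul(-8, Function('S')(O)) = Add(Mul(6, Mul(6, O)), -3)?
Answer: Rational(81335, 8) ≈ 10167.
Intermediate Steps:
Function('S')(O) = Add(Rational(3, 8), Mul(Rational(-9, 2), O)) (Function('S')(O) = Mul(Rational(-1, 8), Add(Mul(6, Mul(6, O)), -3)) = Mul(Rational(-1, 8), Add(Mul(36, O), -3)) = Mul(Rational(-1, 8), Add(-3, Mul(36, O))) = Add(Rational(3, 8), Mul(Rational(-9, 2), O)))
Add(Function('z')(Function('S')(5)), 10189) = Add(Add(Rational(3, 8), Mul(Rational(-9, 2), 5)), 10189) = Add(Add(Rational(3, 8), Rational(-45, 2)), 10189) = Add(Rational(-177, 8), 10189) = Rational(81335, 8)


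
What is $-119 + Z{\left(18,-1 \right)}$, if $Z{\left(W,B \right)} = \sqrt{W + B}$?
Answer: $-119 + \sqrt{17} \approx -114.88$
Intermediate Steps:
$Z{\left(W,B \right)} = \sqrt{B + W}$
$-119 + Z{\left(18,-1 \right)} = -119 + \sqrt{-1 + 18} = -119 + \sqrt{17}$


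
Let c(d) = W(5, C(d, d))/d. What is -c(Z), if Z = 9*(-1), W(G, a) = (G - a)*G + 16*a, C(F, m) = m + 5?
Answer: -19/9 ≈ -2.1111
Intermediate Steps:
C(F, m) = 5 + m
W(G, a) = 16*a + G*(G - a) (W(G, a) = G*(G - a) + 16*a = 16*a + G*(G - a))
Z = -9
c(d) = (80 + 11*d)/d (c(d) = (5**2 + 16*(5 + d) - 1*5*(5 + d))/d = (25 + (80 + 16*d) + (-25 - 5*d))/d = (80 + 11*d)/d)
-c(Z) = -(11 + 80/(-9)) = -(11 + 80*(-1/9)) = -(11 - 80/9) = -1*19/9 = -19/9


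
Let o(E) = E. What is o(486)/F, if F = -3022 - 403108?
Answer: -243/203065 ≈ -0.0011967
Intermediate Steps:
F = -406130
o(486)/F = 486/(-406130) = 486*(-1/406130) = -243/203065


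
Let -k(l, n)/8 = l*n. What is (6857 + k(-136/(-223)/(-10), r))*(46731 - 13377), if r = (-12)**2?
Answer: 257622660414/1115 ≈ 2.3105e+8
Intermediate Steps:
r = 144
k(l, n) = -8*l*n
(6857 + k(-136/(-223)/(-10), r))*(46731 - 13377) = (6857 - 8*-136/(-223)/(-10)*144)*(46731 - 13377) = (6857 - 8*-136*(-1/223)*(-1/10)*144)*33354 = (6857 - 8*(136/223)*(-1/10)*144)*33354 = (6857 - 8*(-68/1115)*144)*33354 = (6857 + 78336/1115)*33354 = (7723891/1115)*33354 = 257622660414/1115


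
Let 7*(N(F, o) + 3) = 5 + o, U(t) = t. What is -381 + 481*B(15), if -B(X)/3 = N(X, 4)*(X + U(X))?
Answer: 516813/7 ≈ 73830.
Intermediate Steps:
N(F, o) = -16/7 + o/7 (N(F, o) = -3 + (5 + o)/7 = -3 + (5/7 + o/7) = -16/7 + o/7)
B(X) = 72*X/7 (B(X) = -3*(-16/7 + (1/7)*4)*(X + X) = -3*(-16/7 + 4/7)*2*X = -(-36)*2*X/7 = -(-72)*X/7 = 72*X/7)
-381 + 481*B(15) = -381 + 481*((72/7)*15) = -381 + 481*(1080/7) = -381 + 519480/7 = 516813/7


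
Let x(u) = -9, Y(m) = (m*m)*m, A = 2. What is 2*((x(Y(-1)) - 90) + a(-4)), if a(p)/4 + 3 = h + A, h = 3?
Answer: -182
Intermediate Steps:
Y(m) = m³ (Y(m) = m²*m = m³)
a(p) = 8 (a(p) = -12 + 4*(3 + 2) = -12 + 4*5 = -12 + 20 = 8)
2*((x(Y(-1)) - 90) + a(-4)) = 2*((-9 - 90) + 8) = 2*(-99 + 8) = 2*(-91) = -182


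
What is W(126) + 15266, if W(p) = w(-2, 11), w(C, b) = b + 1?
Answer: 15278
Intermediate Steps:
w(C, b) = 1 + b
W(p) = 12 (W(p) = 1 + 11 = 12)
W(126) + 15266 = 12 + 15266 = 15278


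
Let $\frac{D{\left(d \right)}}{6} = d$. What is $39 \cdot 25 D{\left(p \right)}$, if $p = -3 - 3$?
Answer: $-35100$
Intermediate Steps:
$p = -6$
$D{\left(d \right)} = 6 d$
$39 \cdot 25 D{\left(p \right)} = 39 \cdot 25 \cdot 6 \left(-6\right) = 975 \left(-36\right) = -35100$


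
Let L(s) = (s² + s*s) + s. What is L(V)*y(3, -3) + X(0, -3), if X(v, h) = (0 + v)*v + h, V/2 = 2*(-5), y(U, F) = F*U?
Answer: -7023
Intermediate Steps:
V = -20 (V = 2*(2*(-5)) = 2*(-10) = -20)
L(s) = s + 2*s² (L(s) = (s² + s²) + s = 2*s² + s = s + 2*s²)
X(v, h) = h + v² (X(v, h) = v*v + h = v² + h = h + v²)
L(V)*y(3, -3) + X(0, -3) = (-20*(1 + 2*(-20)))*(-3*3) + (-3 + 0²) = -20*(1 - 40)*(-9) + (-3 + 0) = -20*(-39)*(-9) - 3 = 780*(-9) - 3 = -7020 - 3 = -7023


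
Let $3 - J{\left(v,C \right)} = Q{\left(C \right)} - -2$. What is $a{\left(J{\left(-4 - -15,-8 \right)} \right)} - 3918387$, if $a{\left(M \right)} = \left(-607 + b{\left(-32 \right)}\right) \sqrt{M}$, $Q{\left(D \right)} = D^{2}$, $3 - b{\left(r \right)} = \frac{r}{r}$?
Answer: $-3918387 - 1815 i \sqrt{7} \approx -3.9184 \cdot 10^{6} - 4802.0 i$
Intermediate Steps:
$b{\left(r \right)} = 2$ ($b{\left(r \right)} = 3 - \frac{r}{r} = 3 - 1 = 2$)
$J{\left(v,C \right)} = 1 - C^{2}$ ($J{\left(v,C \right)} = 3 - \left(C^{2} - -2\right) = 3 - \left(C^{2} + 2\right) = 3 - \left(2 + C^{2}\right) = 1 - C^{2}$)
$a{\left(M \right)} = - 605 \sqrt{M}$ ($a{\left(M \right)} = \left(-607 + 2\right) \sqrt{M} = - 605 \sqrt{M}$)
$a{\left(J{\left(-4 - -15,-8 \right)} \right)} - 3918387 = - 605 \sqrt{1 - \left(-8\right)^{2}} - 3918387 = - 605 \sqrt{1 - 64} - 3918387 = - 605 \sqrt{-63} - 3918387 = - 605 \cdot 3 i \sqrt{7} - 3918387 = - 1815 i \sqrt{7} - 3918387 = -3918387 - 1815 i \sqrt{7}$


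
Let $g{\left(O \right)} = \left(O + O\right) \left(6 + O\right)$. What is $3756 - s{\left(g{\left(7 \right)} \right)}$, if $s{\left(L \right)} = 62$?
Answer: $3694$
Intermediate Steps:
$g{\left(O \right)} = 2 O \left(6 + O\right)$
$3756 - s{\left(g{\left(7 \right)} \right)} = 3756 - 62 = 3694$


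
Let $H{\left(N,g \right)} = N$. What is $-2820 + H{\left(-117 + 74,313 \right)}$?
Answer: $-2863$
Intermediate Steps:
$-2820 + H{\left(-117 + 74,313 \right)} = -2820 + \left(-117 + 74\right) = -2820 - 43 = -2863$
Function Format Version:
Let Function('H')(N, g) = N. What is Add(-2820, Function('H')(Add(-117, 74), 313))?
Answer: -2863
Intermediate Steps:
Add(-2820, Function('H')(Add(-117, 74), 313)) = Add(-2820, Add(-117, 74)) = Add(-2820, -43) = -2863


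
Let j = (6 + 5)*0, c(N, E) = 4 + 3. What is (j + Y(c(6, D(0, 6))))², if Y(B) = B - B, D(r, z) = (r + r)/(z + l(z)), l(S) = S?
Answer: 0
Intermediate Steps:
D(r, z) = r/z (D(r, z) = (r + r)/(z + z) = (2*r)/((2*z)) = (2*r)*(1/(2*z)) = r/z)
c(N, E) = 7
Y(B) = 0
j = 0 (j = 11*0 = 0)
(j + Y(c(6, D(0, 6))))² = (0 + 0)² = 0² = 0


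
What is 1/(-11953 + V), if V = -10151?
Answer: -1/22104 ≈ -4.5241e-5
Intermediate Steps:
1/(-11953 + V) = 1/(-11953 - 10151) = 1/(-22104) = -1/22104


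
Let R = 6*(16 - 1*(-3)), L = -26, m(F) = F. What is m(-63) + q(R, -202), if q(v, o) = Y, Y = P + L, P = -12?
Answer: -101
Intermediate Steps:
Y = -38 (Y = -12 - 26 = -38)
R = 114 (R = 6*(16 + 3) = 6*19 = 114)
q(v, o) = -38
m(-63) + q(R, -202) = -63 - 38 = -101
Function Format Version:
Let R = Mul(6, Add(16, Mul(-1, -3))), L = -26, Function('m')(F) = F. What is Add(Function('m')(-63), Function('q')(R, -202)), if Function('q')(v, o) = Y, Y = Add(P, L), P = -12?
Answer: -101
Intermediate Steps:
Y = -38 (Y = Add(-12, -26) = -38)
R = 114 (R = Mul(6, Add(16, 3)) = Mul(6, 19) = 114)
Function('q')(v, o) = -38
Add(Function('m')(-63), Function('q')(R, -202)) = Add(-63, -38) = -101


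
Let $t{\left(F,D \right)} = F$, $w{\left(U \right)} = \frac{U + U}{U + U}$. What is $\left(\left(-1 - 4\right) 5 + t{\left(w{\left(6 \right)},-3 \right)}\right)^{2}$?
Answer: $576$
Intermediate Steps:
$w{\left(U \right)} = 1$ ($w{\left(U \right)} = \frac{2 U}{2 U} = 2 U \frac{1}{2 U} = 1$)
$\left(\left(-1 - 4\right) 5 + t{\left(w{\left(6 \right)},-3 \right)}\right)^{2} = \left(\left(-1 - 4\right) 5 + 1\right)^{2} = \left(\left(-5\right) 5 + 1\right)^{2} = \left(-25 + 1\right)^{2} = \left(-24\right)^{2} = 576$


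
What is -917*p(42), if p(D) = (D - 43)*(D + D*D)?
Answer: 1656102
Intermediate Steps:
p(D) = (-43 + D)*(D + D²)
-917*p(42) = -38514*(-43 + 42² - 42*42) = -38514*(-43 + 1764 - 1764) = -38514*(-43) = -917*(-1806) = 1656102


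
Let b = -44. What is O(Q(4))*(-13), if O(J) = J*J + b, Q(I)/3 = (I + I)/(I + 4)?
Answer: 455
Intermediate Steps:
Q(I) = 6*I/(4 + I) (Q(I) = 3*((I + I)/(I + 4)) = 3*((2*I)/(4 + I)) = 3*(2*I/(4 + I)) = 6*I/(4 + I))
O(J) = -44 + J² (O(J) = J*J - 44 = J² - 44 = -44 + J²)
O(Q(4))*(-13) = (-44 + (6*4/(4 + 4))²)*(-13) = (-44 + (6*4/8)²)*(-13) = (-44 + (6*4*(⅛))²)*(-13) = (-44 + 3²)*(-13) = (-44 + 9)*(-13) = -35*(-13) = 455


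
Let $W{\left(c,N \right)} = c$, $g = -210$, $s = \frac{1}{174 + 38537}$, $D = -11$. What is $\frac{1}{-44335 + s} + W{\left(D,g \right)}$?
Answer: $- \frac{18878812735}{1716252184} \approx -11.0$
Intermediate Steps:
$s = \frac{1}{38711} \approx 2.5832 \cdot 10^{-5}$
$\frac{1}{-44335 + s} + W{\left(D,g \right)} = \frac{1}{-44335 + \frac{1}{38711}} - 11 = \frac{1}{- \frac{1716252184}{38711}} - 11 = - \frac{38711}{1716252184} - 11 = - \frac{18878812735}{1716252184}$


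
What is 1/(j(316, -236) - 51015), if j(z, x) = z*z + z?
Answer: 1/49157 ≈ 2.0343e-5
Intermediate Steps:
j(z, x) = z + z**2 (j(z, x) = z**2 + z = z + z**2)
1/(j(316, -236) - 51015) = 1/(316*(1 + 316) - 51015) = 1/(316*317 - 51015) = 1/(100172 - 51015) = 1/49157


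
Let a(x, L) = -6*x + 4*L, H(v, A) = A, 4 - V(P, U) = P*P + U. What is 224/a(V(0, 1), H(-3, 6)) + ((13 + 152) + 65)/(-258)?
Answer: 1567/43 ≈ 36.442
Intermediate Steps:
V(P, U) = 4 - U - P² (V(P, U) = 4 - (P*P + U) = 4 - (P² + U) = 4 - (U + P²) = 4 + (-U - P²) = 4 - U - P²)
224/a(V(0, 1), H(-3, 6)) + ((13 + 152) + 65)/(-258) = 224/(-6*(4 - 1*1 - 1*0²) + 4*6) + ((13 + 152) + 65)/(-258) = 224/(-6*(4 - 1 - 1*0) + 24) + (165 + 65)*(-1/258) = 224/(-6*(4 - 1 + 0) + 24) + 230*(-1/258) = 224/(-6*3 + 24) - 115/129 = 224/(-18 + 24) - 115/129 = 224/6 - 115/129 = 224*(⅙) - 115/129 = 112/3 - 115/129 = 1567/43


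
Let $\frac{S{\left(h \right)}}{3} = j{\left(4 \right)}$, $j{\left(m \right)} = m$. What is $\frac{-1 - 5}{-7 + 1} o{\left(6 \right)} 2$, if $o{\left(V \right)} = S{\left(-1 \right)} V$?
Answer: $144$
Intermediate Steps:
$S{\left(h \right)} = 12$ ($S{\left(h \right)} = 3 \cdot 4 = 12$)
$o{\left(V \right)} = 12 V$
$\frac{-1 - 5}{-7 + 1} o{\left(6 \right)} 2 = \frac{-1 - 5}{-7 + 1} \cdot 12 \cdot 6 \cdot 2 = - \frac{6}{-6} \cdot 72 \cdot 2 = \left(-6\right) \left(- \frac{1}{6}\right) 72 \cdot 2 = 1 \cdot 72 \cdot 2 = 72 \cdot 2 = 144$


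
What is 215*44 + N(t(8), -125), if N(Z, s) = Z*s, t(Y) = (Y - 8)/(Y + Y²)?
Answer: 9460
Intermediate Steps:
t(Y) = (-8 + Y)/(Y + Y²)
215*44 + N(t(8), -125) = 215*44 + ((-8 + 8)/(8*(1 + 8)))*(-125) = 9460 + ((⅛)*0/9)*(-125) = 9460 + ((⅛)*(⅑)*0)*(-125) = 9460 + 0*(-125) = 9460 + 0 = 9460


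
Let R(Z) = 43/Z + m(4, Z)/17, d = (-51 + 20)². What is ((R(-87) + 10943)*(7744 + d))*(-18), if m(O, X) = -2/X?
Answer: -845288648640/493 ≈ -1.7146e+9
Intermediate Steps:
d = 961 (d = (-31)² = 961)
R(Z) = 729/(17*Z) (R(Z) = 43/Z - 2/Z/17 = 43/Z - 2/Z*(1/17) = 43/Z - 2/(17*Z) = 729/(17*Z))
((R(-87) + 10943)*(7744 + d))*(-18) = (((729/17)/(-87) + 10943)*(7744 + 961))*(-18) = (((729/17)*(-1/87) + 10943)*8705)*(-18) = ((-243/493 + 10943)*8705)*(-18) = ((5394656/493)*8705)*(-18) = (46960480480/493)*(-18) = -845288648640/493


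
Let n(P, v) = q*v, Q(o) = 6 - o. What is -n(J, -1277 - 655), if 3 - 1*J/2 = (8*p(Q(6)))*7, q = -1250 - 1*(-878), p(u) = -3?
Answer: -718704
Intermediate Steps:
q = -372 (q = -1250 + 878 = -372)
J = 342 (J = 6 - 2*8*(-3)*7 = 6 - (-48)*7 = 6 - 2*(-168) = 6 + 336 = 342)
n(P, v) = -372*v
-n(J, -1277 - 655) = -(-372)*(-1277 - 655) = -(-372)*(-1932) = -1*718704 = -718704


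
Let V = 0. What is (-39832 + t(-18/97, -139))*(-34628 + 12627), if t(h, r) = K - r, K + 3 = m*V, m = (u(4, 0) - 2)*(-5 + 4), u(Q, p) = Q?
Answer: 873351696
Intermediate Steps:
m = -2 (m = (4 - 2)*(-5 + 4) = 2*(-1) = -2)
K = -3 (K = -3 - 2*0 = -3 + 0 = -3)
t(h, r) = -3 - r
(-39832 + t(-18/97, -139))*(-34628 + 12627) = (-39832 + (-3 - 1*(-139)))*(-34628 + 12627) = (-39832 + (-3 + 139))*(-22001) = (-39832 + 136)*(-22001) = -39696*(-22001) = 873351696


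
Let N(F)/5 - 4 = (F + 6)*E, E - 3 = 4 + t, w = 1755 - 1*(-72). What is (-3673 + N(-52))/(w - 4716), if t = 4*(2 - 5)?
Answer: 2503/2889 ≈ 0.86639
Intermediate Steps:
t = -12 (t = 4*(-3) = -12)
w = 1827 (w = 1755 + 72 = 1827)
E = -5 (E = 3 + (4 - 12) = 3 - 8 = -5)
N(F) = -130 - 25*F (N(F) = 20 + 5*((F + 6)*(-5)) = 20 + 5*((6 + F)*(-5)) = 20 + 5*(-30 - 5*F) = 20 + (-150 - 25*F) = -130 - 25*F)
(-3673 + N(-52))/(w - 4716) = (-3673 + (-130 - 25*(-52)))/(1827 - 4716) = (-3673 + (-130 + 1300))/(-2889) = (-3673 + 1170)*(-1/2889) = -2503*(-1/2889) = 2503/2889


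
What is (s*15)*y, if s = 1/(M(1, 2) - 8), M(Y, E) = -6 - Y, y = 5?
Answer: -5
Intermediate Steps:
s = -1/15 (s = 1/((-6 - 1*1) - 8) = 1/((-6 - 1) - 8) = 1/(-7 - 8) = 1/(-15) = -1/15 ≈ -0.066667)
(s*15)*y = -1/15*15*5 = -1*5 = -5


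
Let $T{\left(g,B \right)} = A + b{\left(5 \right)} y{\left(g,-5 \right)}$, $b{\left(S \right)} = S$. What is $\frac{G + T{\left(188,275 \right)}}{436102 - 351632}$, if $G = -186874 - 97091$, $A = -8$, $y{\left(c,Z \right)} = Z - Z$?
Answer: $- \frac{283973}{84470} \approx -3.3618$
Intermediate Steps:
$y{\left(c,Z \right)} = 0$
$G = -283965$
$T{\left(g,B \right)} = -8$ ($T{\left(g,B \right)} = -8 + 5 \cdot 0 = -8 + 0 = -8$)
$\frac{G + T{\left(188,275 \right)}}{436102 - 351632} = \frac{-283965 - 8}{436102 - 351632} = - \frac{283973}{84470}$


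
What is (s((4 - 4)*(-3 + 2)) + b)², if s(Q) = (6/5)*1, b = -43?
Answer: 43681/25 ≈ 1747.2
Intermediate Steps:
s(Q) = 6/5 (s(Q) = (6*(⅕))*1 = (6/5)*1 = 6/5)
(s((4 - 4)*(-3 + 2)) + b)² = (6/5 - 43)² = (-209/5)² = 43681/25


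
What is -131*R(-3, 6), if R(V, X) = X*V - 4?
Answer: 2882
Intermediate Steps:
R(V, X) = -4 + V*X (R(V, X) = V*X - 4 = -4 + V*X)
-131*R(-3, 6) = -131*(-4 - 3*6) = -131*(-4 - 18) = -131*(-22) = 2882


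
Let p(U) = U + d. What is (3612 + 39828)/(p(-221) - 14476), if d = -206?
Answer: -43440/14903 ≈ -2.9148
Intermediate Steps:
p(U) = -206 + U (p(U) = U - 206 = -206 + U)
(3612 + 39828)/(p(-221) - 14476) = (3612 + 39828)/((-206 - 221) - 14476) = 43440/(-427 - 14476) = 43440/(-14903) = 43440*(-1/14903) = -43440/14903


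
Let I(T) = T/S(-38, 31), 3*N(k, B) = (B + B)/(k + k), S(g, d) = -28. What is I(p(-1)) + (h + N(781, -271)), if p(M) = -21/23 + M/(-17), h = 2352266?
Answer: 30169179376639/12825582 ≈ 2.3523e+6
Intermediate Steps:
N(k, B) = B/(3*k) (N(k, B) = ((B + B)/(k + k))/3 = ((2*B)/((2*k)))/3 = ((2*B)*(1/(2*k)))/3 = (B/k)/3 = B/(3*k))
p(M) = -21/23 - M/17 (p(M) = -21*1/23 + M*(-1/17) = -21/23 - M/17)
I(T) = -T/28 (I(T) = T/(-28) = T*(-1/28) = -T/28)
I(p(-1)) + (h + N(781, -271)) = -(-21/23 - 1/17*(-1))/28 + (2352266 + (⅓)*(-271)/781) = -(-21/23 + 1/17)/28 + (2352266 + (⅓)*(-271)*(1/781)) = -1/28*(-334/391) + (2352266 - 271/2343) = 167/5474 + 5511358967/2343 = 30169179376639/12825582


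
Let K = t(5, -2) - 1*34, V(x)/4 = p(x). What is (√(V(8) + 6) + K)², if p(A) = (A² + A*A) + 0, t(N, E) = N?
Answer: (-29 + √518)² ≈ 38.942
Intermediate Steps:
p(A) = 2*A² (p(A) = (A² + A²) + 0 = 2*A² + 0 = 2*A²)
V(x) = 8*x² (V(x) = 4*(2*x²) = 8*x²)
K = -29 (K = 5 - 1*34 = 5 - 34 = -29)
(√(V(8) + 6) + K)² = (√(8*8² + 6) - 29)² = (√(8*64 + 6) - 29)² = (√(512 + 6) - 29)² = (√518 - 29)² = (-29 + √518)²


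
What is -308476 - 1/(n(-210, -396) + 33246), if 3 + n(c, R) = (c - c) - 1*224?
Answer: -10185569045/33019 ≈ -3.0848e+5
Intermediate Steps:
n(c, R) = -227 (n(c, R) = -3 + ((c - c) - 1*224) = -3 + (0 - 224) = -3 - 224 = -227)
-308476 - 1/(n(-210, -396) + 33246) = -308476 - 1/(-227 + 33246) = -308476 - 1/33019 = -10185569045/33019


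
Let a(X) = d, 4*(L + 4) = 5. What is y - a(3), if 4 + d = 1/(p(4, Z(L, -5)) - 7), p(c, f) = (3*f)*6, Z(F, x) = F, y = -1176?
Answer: -132434/113 ≈ -1172.0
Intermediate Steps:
L = -11/4 (L = -4 + (¼)*5 = -4 + 5/4 = -11/4 ≈ -2.7500)
p(c, f) = 18*f
d = -454/113 (d = -4 + 1/(18*(-11/4) - 7) = -4 + 1/(-99/2 - 7) = -4 + 1/(-113/2) = -4 - 2/113 = -454/113 ≈ -4.0177)
a(X) = -454/113
y - a(3) = -1176 - 1*(-454/113) = -1176 + 454/113 = -132434/113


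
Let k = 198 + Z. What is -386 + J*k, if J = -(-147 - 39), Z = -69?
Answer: 23608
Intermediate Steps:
J = 186 (J = -1*(-186) = 186)
k = 129 (k = 198 - 69 = 129)
-386 + J*k = -386 + 186*129 = -386 + 23994 = 23608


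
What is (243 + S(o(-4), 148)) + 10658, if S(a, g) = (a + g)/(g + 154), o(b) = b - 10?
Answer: 1646118/151 ≈ 10901.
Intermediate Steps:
o(b) = -10 + b
S(a, g) = (a + g)/(154 + g)
(243 + S(o(-4), 148)) + 10658 = (243 + ((-10 - 4) + 148)/(154 + 148)) + 10658 = (243 + (-14 + 148)/302) + 10658 = (243 + (1/302)*134) + 10658 = (243 + 67/151) + 10658 = 36760/151 + 10658 = 1646118/151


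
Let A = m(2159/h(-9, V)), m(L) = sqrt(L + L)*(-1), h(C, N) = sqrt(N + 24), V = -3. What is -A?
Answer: 21**(3/4)*sqrt(4318)/21 ≈ 30.696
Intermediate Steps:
h(C, N) = sqrt(24 + N)
m(L) = -sqrt(2)*sqrt(L) (m(L) = sqrt(2*L)*(-1) = (sqrt(2)*sqrt(L))*(-1) = -sqrt(2)*sqrt(L))
A = -21**(3/4)*sqrt(4318)/21 (A = -sqrt(2)*sqrt(2159/(sqrt(24 - 3))) = -sqrt(2)*sqrt(2159/(sqrt(21))) = -sqrt(2)*sqrt(2159*(sqrt(21)/21)) = -sqrt(2)*sqrt(2159*sqrt(21)/21) = -sqrt(2)*21**(3/4)*(21*sqrt(2159))/441 = -21**(3/4)*sqrt(4318)/21 ≈ -30.696)
-A = -(-1)*21**(3/4)*sqrt(4318)/21 = 21**(3/4)*sqrt(4318)/21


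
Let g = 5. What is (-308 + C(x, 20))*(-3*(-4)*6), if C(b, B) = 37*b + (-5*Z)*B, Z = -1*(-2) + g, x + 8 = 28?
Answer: -19296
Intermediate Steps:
x = 20 (x = -8 + 28 = 20)
Z = 7 (Z = -1*(-2) + 5 = 2 + 5 = 7)
C(b, B) = -35*B + 37*b (C(b, B) = 37*b + (-5*7)*B = 37*b - 35*B = -35*B + 37*b)
(-308 + C(x, 20))*(-3*(-4)*6) = (-308 + (-35*20 + 37*20))*(-3*(-4)*6) = (-308 + (-700 + 740))*(12*6) = (-308 + 40)*72 = -268*72 = -19296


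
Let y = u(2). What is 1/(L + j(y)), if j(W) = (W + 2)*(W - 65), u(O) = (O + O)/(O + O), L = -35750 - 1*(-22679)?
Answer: -1/13263 ≈ -7.5398e-5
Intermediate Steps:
L = -13071 (L = -35750 + 22679 = -13071)
u(O) = 1 (u(O) = (2*O)/((2*O)) = (2*O)*(1/(2*O)) = 1)
y = 1
j(W) = (-65 + W)*(2 + W) (j(W) = (2 + W)*(-65 + W) = (-65 + W)*(2 + W))
1/(L + j(y)) = 1/(-13071 + (-130 + 1² - 63*1)) = 1/(-13071 + (-130 + 1 - 63)) = 1/(-13071 - 192) = 1/(-13263) = -1/13263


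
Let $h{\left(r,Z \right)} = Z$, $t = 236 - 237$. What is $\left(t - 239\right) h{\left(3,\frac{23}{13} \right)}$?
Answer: $- \frac{5520}{13} \approx -424.62$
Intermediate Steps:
$t = -1$ ($t = 236 - 237 = -1$)
$\left(t - 239\right) h{\left(3,\frac{23}{13} \right)} = \left(-1 - 239\right) \frac{23}{13} = - 240 \cdot 23 \cdot \frac{1}{13} = \left(-240\right) \frac{23}{13} = - \frac{5520}{13}$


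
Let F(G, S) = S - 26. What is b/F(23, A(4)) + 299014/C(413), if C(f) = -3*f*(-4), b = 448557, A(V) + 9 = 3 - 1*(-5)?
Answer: -123054173/7434 ≈ -16553.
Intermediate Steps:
A(V) = -1 (A(V) = -9 + (3 - 1*(-5)) = -9 + (3 + 5) = -9 + 8 = -1)
F(G, S) = -26 + S
C(f) = 12*f
b/F(23, A(4)) + 299014/C(413) = 448557/(-26 - 1) + 299014/((12*413)) = 448557/(-27) + 299014/4956 = 448557*(-1/27) + 299014*(1/4956) = -149519/9 + 149507/2478 = -123054173/7434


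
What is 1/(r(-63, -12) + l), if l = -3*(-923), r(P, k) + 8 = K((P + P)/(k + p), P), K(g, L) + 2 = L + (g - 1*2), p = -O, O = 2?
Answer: 1/2703 ≈ 0.00036996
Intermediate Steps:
p = -2 (p = -1*2 = -2)
K(g, L) = -4 + L + g (K(g, L) = -2 + (L + (g - 1*2)) = -2 + (L + (g - 2)) = -2 + (L + (-2 + g)) = -2 + (-2 + L + g) = -4 + L + g)
r(P, k) = -12 + P + 2*P/(-2 + k) (r(P, k) = -8 + (-4 + P + (P + P)/(k - 2)) = -8 + (-4 + P + (2*P)/(-2 + k)) = -8 + (-4 + P + 2*P/(-2 + k)) = -12 + P + 2*P/(-2 + k))
l = 2769
1/(r(-63, -12) + l) = 1/((24 - 12*(-12) - 63*(-12))/(-2 - 12) + 2769) = 1/((24 + 144 + 756)/(-14) + 2769) = 1/(-1/14*924 + 2769) = 1/(-66 + 2769) = 1/2703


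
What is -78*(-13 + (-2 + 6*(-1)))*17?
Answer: 27846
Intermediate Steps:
-78*(-13 + (-2 + 6*(-1)))*17 = -78*(-13 + (-2 - 6))*17 = -78*(-13 - 8)*17 = -(-1638)*17 = -78*(-357) = 27846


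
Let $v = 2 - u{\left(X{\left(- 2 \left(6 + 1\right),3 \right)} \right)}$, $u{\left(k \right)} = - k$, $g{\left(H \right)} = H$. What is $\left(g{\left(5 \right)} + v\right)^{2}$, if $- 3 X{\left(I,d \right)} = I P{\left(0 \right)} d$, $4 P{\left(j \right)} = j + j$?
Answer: $49$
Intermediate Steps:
$P{\left(j \right)} = \frac{j}{2}$ ($P{\left(j \right)} = \frac{j + j}{4} = \frac{2 j}{4} = \frac{j}{2}$)
$X{\left(I,d \right)} = 0$ ($X{\left(I,d \right)} = - \frac{I \frac{1}{2} \cdot 0 d}{3} = - \frac{I 0 d}{3} = - \frac{0 d}{3} = \left(- \frac{1}{3}\right) 0 = 0$)
$v = 2$ ($v = 2 - \left(-1\right) 0 = 2 - 0 = 2 + 0 = 2$)
$\left(g{\left(5 \right)} + v\right)^{2} = \left(5 + 2\right)^{2} = 7^{2} = 49$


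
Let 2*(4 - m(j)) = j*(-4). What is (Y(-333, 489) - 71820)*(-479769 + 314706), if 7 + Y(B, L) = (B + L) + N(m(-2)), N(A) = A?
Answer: 11830230273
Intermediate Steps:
m(j) = 4 + 2*j (m(j) = 4 - j*(-4)/2 = 4 - (-2)*j = 4 + 2*j)
Y(B, L) = -7 + B + L (Y(B, L) = -7 + ((B + L) + (4 + 2*(-2))) = -7 + ((B + L) + (4 - 4)) = -7 + ((B + L) + 0) = -7 + (B + L) = -7 + B + L)
(Y(-333, 489) - 71820)*(-479769 + 314706) = ((-7 - 333 + 489) - 71820)*(-479769 + 314706) = (149 - 71820)*(-165063) = -71671*(-165063) = 11830230273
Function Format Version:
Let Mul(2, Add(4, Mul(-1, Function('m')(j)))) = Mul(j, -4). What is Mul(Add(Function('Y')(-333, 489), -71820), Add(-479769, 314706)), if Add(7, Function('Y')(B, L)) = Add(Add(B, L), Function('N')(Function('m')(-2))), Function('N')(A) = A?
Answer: 11830230273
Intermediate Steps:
Function('m')(j) = Add(4, Mul(2, j)) (Function('m')(j) = Add(4, Mul(Rational(-1, 2), Mul(j, -4))) = Add(4, Mul(Rational(-1, 2), Mul(-4, j))) = Add(4, Mul(2, j)))
Function('Y')(B, L) = Add(-7, B, L) (Function('Y')(B, L) = Add(-7, Add(Add(B, L), Add(4, Mul(2, -2)))) = Add(-7, Add(Add(B, L), Add(4, -4))) = Add(-7, Add(Add(B, L), 0)) = Add(-7, Add(B, L)) = Add(-7, B, L))
Mul(Add(Function('Y')(-333, 489), -71820), Add(-479769, 314706)) = Mul(Add(Add(-7, -333, 489), -71820), Add(-479769, 314706)) = Mul(Add(149, -71820), -165063) = Mul(-71671, -165063) = 11830230273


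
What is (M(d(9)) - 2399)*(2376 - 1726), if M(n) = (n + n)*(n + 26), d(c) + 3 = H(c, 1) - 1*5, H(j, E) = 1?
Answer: -1732250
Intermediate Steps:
d(c) = -7 (d(c) = -3 + (1 - 1*5) = -3 + (1 - 5) = -3 - 4 = -7)
M(n) = 2*n*(26 + n) (M(n) = (2*n)*(26 + n) = 2*n*(26 + n))
(M(d(9)) - 2399)*(2376 - 1726) = (2*(-7)*(26 - 7) - 2399)*(2376 - 1726) = (2*(-7)*19 - 2399)*650 = (-266 - 2399)*650 = -2665*650 = -1732250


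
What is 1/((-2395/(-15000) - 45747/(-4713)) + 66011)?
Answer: 4713000/311156342509 ≈ 1.5147e-5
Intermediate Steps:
1/((-2395/(-15000) - 45747/(-4713)) + 66011) = 1/((-2395*(-1/15000) - 45747*(-1/4713)) + 66011) = 1/((479/3000 + 15249/1571) + 66011) = 1/(46499509/4713000 + 66011) = 1/(311156342509/4713000) = 4713000/311156342509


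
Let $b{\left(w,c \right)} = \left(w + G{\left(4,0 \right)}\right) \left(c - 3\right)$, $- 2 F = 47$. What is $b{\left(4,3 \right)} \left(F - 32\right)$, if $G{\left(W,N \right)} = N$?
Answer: $0$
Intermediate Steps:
$F = - \frac{47}{2}$ ($F = \left(- \frac{1}{2}\right) 47 = - \frac{47}{2} \approx -23.5$)
$b{\left(w,c \right)} = w \left(-3 + c\right)$ ($b{\left(w,c \right)} = \left(w + 0\right) \left(c - 3\right) = w \left(-3 + c\right)$)
$b{\left(4,3 \right)} \left(F - 32\right) = 4 \left(-3 + 3\right) \left(- \frac{47}{2} - 32\right) = 4 \cdot 0 \left(- \frac{111}{2}\right) = 0 \left(- \frac{111}{2}\right) = 0$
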